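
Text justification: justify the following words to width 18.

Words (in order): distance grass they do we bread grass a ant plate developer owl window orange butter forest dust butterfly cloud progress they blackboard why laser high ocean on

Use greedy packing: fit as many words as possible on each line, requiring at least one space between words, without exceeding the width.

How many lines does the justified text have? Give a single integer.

Answer: 11

Derivation:
Line 1: ['distance', 'grass'] (min_width=14, slack=4)
Line 2: ['they', 'do', 'we', 'bread'] (min_width=16, slack=2)
Line 3: ['grass', 'a', 'ant', 'plate'] (min_width=17, slack=1)
Line 4: ['developer', 'owl'] (min_width=13, slack=5)
Line 5: ['window', 'orange'] (min_width=13, slack=5)
Line 6: ['butter', 'forest', 'dust'] (min_width=18, slack=0)
Line 7: ['butterfly', 'cloud'] (min_width=15, slack=3)
Line 8: ['progress', 'they'] (min_width=13, slack=5)
Line 9: ['blackboard', 'why'] (min_width=14, slack=4)
Line 10: ['laser', 'high', 'ocean'] (min_width=16, slack=2)
Line 11: ['on'] (min_width=2, slack=16)
Total lines: 11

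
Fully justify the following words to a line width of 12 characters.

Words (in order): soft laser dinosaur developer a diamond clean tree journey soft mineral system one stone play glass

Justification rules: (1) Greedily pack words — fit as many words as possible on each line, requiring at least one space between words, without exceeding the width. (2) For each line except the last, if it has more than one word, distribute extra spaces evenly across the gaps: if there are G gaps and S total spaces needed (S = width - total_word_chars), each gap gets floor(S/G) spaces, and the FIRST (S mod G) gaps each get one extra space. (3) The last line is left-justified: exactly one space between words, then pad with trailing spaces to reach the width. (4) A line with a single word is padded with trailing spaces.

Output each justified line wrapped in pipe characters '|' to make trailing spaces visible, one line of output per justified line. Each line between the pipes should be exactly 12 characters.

Line 1: ['soft', 'laser'] (min_width=10, slack=2)
Line 2: ['dinosaur'] (min_width=8, slack=4)
Line 3: ['developer', 'a'] (min_width=11, slack=1)
Line 4: ['diamond'] (min_width=7, slack=5)
Line 5: ['clean', 'tree'] (min_width=10, slack=2)
Line 6: ['journey', 'soft'] (min_width=12, slack=0)
Line 7: ['mineral'] (min_width=7, slack=5)
Line 8: ['system', 'one'] (min_width=10, slack=2)
Line 9: ['stone', 'play'] (min_width=10, slack=2)
Line 10: ['glass'] (min_width=5, slack=7)

Answer: |soft   laser|
|dinosaur    |
|developer  a|
|diamond     |
|clean   tree|
|journey soft|
|mineral     |
|system   one|
|stone   play|
|glass       |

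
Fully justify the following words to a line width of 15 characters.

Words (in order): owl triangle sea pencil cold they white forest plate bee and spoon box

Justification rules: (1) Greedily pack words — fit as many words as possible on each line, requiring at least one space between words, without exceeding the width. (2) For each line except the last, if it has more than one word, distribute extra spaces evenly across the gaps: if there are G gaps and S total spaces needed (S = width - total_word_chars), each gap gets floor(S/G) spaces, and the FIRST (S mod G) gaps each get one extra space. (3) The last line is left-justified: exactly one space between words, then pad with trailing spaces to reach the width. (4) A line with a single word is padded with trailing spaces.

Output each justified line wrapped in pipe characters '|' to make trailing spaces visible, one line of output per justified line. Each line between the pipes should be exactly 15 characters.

Line 1: ['owl', 'triangle'] (min_width=12, slack=3)
Line 2: ['sea', 'pencil', 'cold'] (min_width=15, slack=0)
Line 3: ['they', 'white'] (min_width=10, slack=5)
Line 4: ['forest', 'plate'] (min_width=12, slack=3)
Line 5: ['bee', 'and', 'spoon'] (min_width=13, slack=2)
Line 6: ['box'] (min_width=3, slack=12)

Answer: |owl    triangle|
|sea pencil cold|
|they      white|
|forest    plate|
|bee  and  spoon|
|box            |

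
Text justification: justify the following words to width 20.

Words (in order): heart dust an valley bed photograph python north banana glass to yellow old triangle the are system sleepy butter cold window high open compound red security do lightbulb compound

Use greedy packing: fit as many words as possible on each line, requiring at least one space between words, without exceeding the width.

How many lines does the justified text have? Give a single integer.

Line 1: ['heart', 'dust', 'an', 'valley'] (min_width=20, slack=0)
Line 2: ['bed', 'photograph'] (min_width=14, slack=6)
Line 3: ['python', 'north', 'banana'] (min_width=19, slack=1)
Line 4: ['glass', 'to', 'yellow', 'old'] (min_width=19, slack=1)
Line 5: ['triangle', 'the', 'are'] (min_width=16, slack=4)
Line 6: ['system', 'sleepy', 'butter'] (min_width=20, slack=0)
Line 7: ['cold', 'window', 'high'] (min_width=16, slack=4)
Line 8: ['open', 'compound', 'red'] (min_width=17, slack=3)
Line 9: ['security', 'do'] (min_width=11, slack=9)
Line 10: ['lightbulb', 'compound'] (min_width=18, slack=2)
Total lines: 10

Answer: 10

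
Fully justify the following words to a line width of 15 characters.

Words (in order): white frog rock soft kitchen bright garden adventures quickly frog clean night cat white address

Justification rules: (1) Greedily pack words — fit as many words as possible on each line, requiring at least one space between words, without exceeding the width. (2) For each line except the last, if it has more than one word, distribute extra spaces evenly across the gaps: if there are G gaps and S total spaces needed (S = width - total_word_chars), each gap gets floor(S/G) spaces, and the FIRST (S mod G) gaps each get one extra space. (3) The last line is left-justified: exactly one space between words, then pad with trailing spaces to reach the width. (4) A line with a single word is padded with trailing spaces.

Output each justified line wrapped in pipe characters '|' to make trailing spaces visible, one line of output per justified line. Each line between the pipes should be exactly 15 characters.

Line 1: ['white', 'frog', 'rock'] (min_width=15, slack=0)
Line 2: ['soft', 'kitchen'] (min_width=12, slack=3)
Line 3: ['bright', 'garden'] (min_width=13, slack=2)
Line 4: ['adventures'] (min_width=10, slack=5)
Line 5: ['quickly', 'frog'] (min_width=12, slack=3)
Line 6: ['clean', 'night', 'cat'] (min_width=15, slack=0)
Line 7: ['white', 'address'] (min_width=13, slack=2)

Answer: |white frog rock|
|soft    kitchen|
|bright   garden|
|adventures     |
|quickly    frog|
|clean night cat|
|white address  |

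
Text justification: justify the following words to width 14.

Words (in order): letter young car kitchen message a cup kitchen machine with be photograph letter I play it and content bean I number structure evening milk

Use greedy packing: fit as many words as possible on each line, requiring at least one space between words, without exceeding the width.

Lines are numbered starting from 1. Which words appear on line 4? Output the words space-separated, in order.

Answer: kitchen

Derivation:
Line 1: ['letter', 'young'] (min_width=12, slack=2)
Line 2: ['car', 'kitchen'] (min_width=11, slack=3)
Line 3: ['message', 'a', 'cup'] (min_width=13, slack=1)
Line 4: ['kitchen'] (min_width=7, slack=7)
Line 5: ['machine', 'with'] (min_width=12, slack=2)
Line 6: ['be', 'photograph'] (min_width=13, slack=1)
Line 7: ['letter', 'I', 'play'] (min_width=13, slack=1)
Line 8: ['it', 'and', 'content'] (min_width=14, slack=0)
Line 9: ['bean', 'I', 'number'] (min_width=13, slack=1)
Line 10: ['structure'] (min_width=9, slack=5)
Line 11: ['evening', 'milk'] (min_width=12, slack=2)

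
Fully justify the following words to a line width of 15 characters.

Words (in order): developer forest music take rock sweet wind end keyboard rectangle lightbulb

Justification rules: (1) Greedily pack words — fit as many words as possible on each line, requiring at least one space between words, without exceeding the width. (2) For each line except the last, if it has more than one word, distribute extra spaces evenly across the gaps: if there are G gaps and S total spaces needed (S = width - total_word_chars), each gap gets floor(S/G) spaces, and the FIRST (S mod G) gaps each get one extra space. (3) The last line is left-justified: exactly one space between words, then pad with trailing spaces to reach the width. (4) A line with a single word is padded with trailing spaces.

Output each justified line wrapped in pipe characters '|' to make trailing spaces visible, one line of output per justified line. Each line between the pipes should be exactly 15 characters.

Answer: |developer      |
|forest    music|
|take rock sweet|
|wind        end|
|keyboard       |
|rectangle      |
|lightbulb      |

Derivation:
Line 1: ['developer'] (min_width=9, slack=6)
Line 2: ['forest', 'music'] (min_width=12, slack=3)
Line 3: ['take', 'rock', 'sweet'] (min_width=15, slack=0)
Line 4: ['wind', 'end'] (min_width=8, slack=7)
Line 5: ['keyboard'] (min_width=8, slack=7)
Line 6: ['rectangle'] (min_width=9, slack=6)
Line 7: ['lightbulb'] (min_width=9, slack=6)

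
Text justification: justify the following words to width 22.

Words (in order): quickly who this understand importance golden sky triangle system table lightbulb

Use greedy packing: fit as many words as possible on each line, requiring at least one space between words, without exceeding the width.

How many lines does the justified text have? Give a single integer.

Answer: 4

Derivation:
Line 1: ['quickly', 'who', 'this'] (min_width=16, slack=6)
Line 2: ['understand', 'importance'] (min_width=21, slack=1)
Line 3: ['golden', 'sky', 'triangle'] (min_width=19, slack=3)
Line 4: ['system', 'table', 'lightbulb'] (min_width=22, slack=0)
Total lines: 4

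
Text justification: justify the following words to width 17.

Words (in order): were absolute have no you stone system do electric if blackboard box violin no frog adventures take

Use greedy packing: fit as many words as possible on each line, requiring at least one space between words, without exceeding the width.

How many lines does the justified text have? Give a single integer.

Line 1: ['were', 'absolute'] (min_width=13, slack=4)
Line 2: ['have', 'no', 'you', 'stone'] (min_width=17, slack=0)
Line 3: ['system', 'do'] (min_width=9, slack=8)
Line 4: ['electric', 'if'] (min_width=11, slack=6)
Line 5: ['blackboard', 'box'] (min_width=14, slack=3)
Line 6: ['violin', 'no', 'frog'] (min_width=14, slack=3)
Line 7: ['adventures', 'take'] (min_width=15, slack=2)
Total lines: 7

Answer: 7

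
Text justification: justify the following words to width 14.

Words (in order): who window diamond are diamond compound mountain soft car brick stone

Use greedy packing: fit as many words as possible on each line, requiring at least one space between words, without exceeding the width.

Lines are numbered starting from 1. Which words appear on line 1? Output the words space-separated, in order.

Line 1: ['who', 'window'] (min_width=10, slack=4)
Line 2: ['diamond', 'are'] (min_width=11, slack=3)
Line 3: ['diamond'] (min_width=7, slack=7)
Line 4: ['compound'] (min_width=8, slack=6)
Line 5: ['mountain', 'soft'] (min_width=13, slack=1)
Line 6: ['car', 'brick'] (min_width=9, slack=5)
Line 7: ['stone'] (min_width=5, slack=9)

Answer: who window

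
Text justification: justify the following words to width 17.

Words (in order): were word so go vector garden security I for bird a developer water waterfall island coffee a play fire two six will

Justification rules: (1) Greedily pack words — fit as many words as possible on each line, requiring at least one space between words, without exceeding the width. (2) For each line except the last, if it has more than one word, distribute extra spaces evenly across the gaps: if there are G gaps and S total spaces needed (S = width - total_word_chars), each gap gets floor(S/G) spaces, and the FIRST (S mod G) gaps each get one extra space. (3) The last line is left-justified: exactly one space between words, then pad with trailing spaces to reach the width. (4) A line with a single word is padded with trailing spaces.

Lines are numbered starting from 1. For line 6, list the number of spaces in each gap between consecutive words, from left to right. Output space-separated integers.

Line 1: ['were', 'word', 'so', 'go'] (min_width=15, slack=2)
Line 2: ['vector', 'garden'] (min_width=13, slack=4)
Line 3: ['security', 'I', 'for'] (min_width=14, slack=3)
Line 4: ['bird', 'a', 'developer'] (min_width=16, slack=1)
Line 5: ['water', 'waterfall'] (min_width=15, slack=2)
Line 6: ['island', 'coffee', 'a'] (min_width=15, slack=2)
Line 7: ['play', 'fire', 'two', 'six'] (min_width=17, slack=0)
Line 8: ['will'] (min_width=4, slack=13)

Answer: 2 2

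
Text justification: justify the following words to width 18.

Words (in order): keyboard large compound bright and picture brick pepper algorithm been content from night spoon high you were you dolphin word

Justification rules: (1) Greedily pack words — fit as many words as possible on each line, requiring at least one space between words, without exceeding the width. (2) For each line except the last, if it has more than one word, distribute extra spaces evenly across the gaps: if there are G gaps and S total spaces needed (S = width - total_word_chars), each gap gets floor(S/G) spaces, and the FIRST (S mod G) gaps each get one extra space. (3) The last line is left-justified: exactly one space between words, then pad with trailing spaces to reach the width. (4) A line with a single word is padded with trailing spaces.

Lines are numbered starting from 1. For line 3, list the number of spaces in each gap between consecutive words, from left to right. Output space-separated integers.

Answer: 2 1

Derivation:
Line 1: ['keyboard', 'large'] (min_width=14, slack=4)
Line 2: ['compound', 'bright'] (min_width=15, slack=3)
Line 3: ['and', 'picture', 'brick'] (min_width=17, slack=1)
Line 4: ['pepper', 'algorithm'] (min_width=16, slack=2)
Line 5: ['been', 'content', 'from'] (min_width=17, slack=1)
Line 6: ['night', 'spoon', 'high'] (min_width=16, slack=2)
Line 7: ['you', 'were', 'you'] (min_width=12, slack=6)
Line 8: ['dolphin', 'word'] (min_width=12, slack=6)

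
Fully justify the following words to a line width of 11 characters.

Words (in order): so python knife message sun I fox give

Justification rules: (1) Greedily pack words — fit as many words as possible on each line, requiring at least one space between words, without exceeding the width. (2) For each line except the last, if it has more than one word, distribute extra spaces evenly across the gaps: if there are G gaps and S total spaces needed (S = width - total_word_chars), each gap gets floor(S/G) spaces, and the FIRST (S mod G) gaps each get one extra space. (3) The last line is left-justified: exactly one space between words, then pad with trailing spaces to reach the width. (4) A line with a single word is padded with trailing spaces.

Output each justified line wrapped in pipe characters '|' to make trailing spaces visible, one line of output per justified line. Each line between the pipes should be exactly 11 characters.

Line 1: ['so', 'python'] (min_width=9, slack=2)
Line 2: ['knife'] (min_width=5, slack=6)
Line 3: ['message', 'sun'] (min_width=11, slack=0)
Line 4: ['I', 'fox', 'give'] (min_width=10, slack=1)

Answer: |so   python|
|knife      |
|message sun|
|I fox give |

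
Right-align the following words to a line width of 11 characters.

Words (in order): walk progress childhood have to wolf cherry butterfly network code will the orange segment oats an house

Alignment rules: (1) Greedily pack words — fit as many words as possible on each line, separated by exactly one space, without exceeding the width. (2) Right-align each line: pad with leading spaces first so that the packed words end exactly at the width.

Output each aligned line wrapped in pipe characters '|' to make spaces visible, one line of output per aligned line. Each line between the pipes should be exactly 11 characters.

Line 1: ['walk'] (min_width=4, slack=7)
Line 2: ['progress'] (min_width=8, slack=3)
Line 3: ['childhood'] (min_width=9, slack=2)
Line 4: ['have', 'to'] (min_width=7, slack=4)
Line 5: ['wolf', 'cherry'] (min_width=11, slack=0)
Line 6: ['butterfly'] (min_width=9, slack=2)
Line 7: ['network'] (min_width=7, slack=4)
Line 8: ['code', 'will'] (min_width=9, slack=2)
Line 9: ['the', 'orange'] (min_width=10, slack=1)
Line 10: ['segment'] (min_width=7, slack=4)
Line 11: ['oats', 'an'] (min_width=7, slack=4)
Line 12: ['house'] (min_width=5, slack=6)

Answer: |       walk|
|   progress|
|  childhood|
|    have to|
|wolf cherry|
|  butterfly|
|    network|
|  code will|
| the orange|
|    segment|
|    oats an|
|      house|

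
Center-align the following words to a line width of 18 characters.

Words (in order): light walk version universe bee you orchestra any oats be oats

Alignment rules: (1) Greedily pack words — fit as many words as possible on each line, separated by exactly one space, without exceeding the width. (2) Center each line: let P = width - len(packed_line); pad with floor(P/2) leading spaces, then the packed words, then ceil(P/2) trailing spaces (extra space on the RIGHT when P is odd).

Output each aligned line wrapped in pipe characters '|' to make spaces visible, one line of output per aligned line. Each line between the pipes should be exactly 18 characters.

Answer: |light walk version|
| universe bee you |
|orchestra any oats|
|     be oats      |

Derivation:
Line 1: ['light', 'walk', 'version'] (min_width=18, slack=0)
Line 2: ['universe', 'bee', 'you'] (min_width=16, slack=2)
Line 3: ['orchestra', 'any', 'oats'] (min_width=18, slack=0)
Line 4: ['be', 'oats'] (min_width=7, slack=11)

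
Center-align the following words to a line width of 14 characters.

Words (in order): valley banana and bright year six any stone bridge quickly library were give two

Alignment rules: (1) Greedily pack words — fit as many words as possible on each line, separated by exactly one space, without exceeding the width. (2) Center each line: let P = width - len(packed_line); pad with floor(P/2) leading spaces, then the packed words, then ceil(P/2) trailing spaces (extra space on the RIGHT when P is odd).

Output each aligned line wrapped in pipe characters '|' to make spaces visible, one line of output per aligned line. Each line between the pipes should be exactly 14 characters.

Line 1: ['valley', 'banana'] (min_width=13, slack=1)
Line 2: ['and', 'bright'] (min_width=10, slack=4)
Line 3: ['year', 'six', 'any'] (min_width=12, slack=2)
Line 4: ['stone', 'bridge'] (min_width=12, slack=2)
Line 5: ['quickly'] (min_width=7, slack=7)
Line 6: ['library', 'were'] (min_width=12, slack=2)
Line 7: ['give', 'two'] (min_width=8, slack=6)

Answer: |valley banana |
|  and bright  |
| year six any |
| stone bridge |
|   quickly    |
| library were |
|   give two   |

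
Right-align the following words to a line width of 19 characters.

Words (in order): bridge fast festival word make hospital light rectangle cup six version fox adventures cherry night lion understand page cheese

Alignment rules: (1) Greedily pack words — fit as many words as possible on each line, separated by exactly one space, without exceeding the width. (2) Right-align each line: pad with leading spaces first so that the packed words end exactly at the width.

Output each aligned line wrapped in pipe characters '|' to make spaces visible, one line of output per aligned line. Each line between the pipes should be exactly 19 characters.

Line 1: ['bridge', 'fast'] (min_width=11, slack=8)
Line 2: ['festival', 'word', 'make'] (min_width=18, slack=1)
Line 3: ['hospital', 'light'] (min_width=14, slack=5)
Line 4: ['rectangle', 'cup', 'six'] (min_width=17, slack=2)
Line 5: ['version', 'fox'] (min_width=11, slack=8)
Line 6: ['adventures', 'cherry'] (min_width=17, slack=2)
Line 7: ['night', 'lion'] (min_width=10, slack=9)
Line 8: ['understand', 'page'] (min_width=15, slack=4)
Line 9: ['cheese'] (min_width=6, slack=13)

Answer: |        bridge fast|
| festival word make|
|     hospital light|
|  rectangle cup six|
|        version fox|
|  adventures cherry|
|         night lion|
|    understand page|
|             cheese|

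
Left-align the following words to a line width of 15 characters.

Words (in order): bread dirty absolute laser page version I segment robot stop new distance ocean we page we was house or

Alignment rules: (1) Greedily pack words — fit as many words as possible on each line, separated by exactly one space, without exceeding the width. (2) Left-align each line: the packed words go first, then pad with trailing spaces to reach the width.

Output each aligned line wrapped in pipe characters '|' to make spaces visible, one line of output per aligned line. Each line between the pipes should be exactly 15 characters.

Line 1: ['bread', 'dirty'] (min_width=11, slack=4)
Line 2: ['absolute', 'laser'] (min_width=14, slack=1)
Line 3: ['page', 'version', 'I'] (min_width=14, slack=1)
Line 4: ['segment', 'robot'] (min_width=13, slack=2)
Line 5: ['stop', 'new'] (min_width=8, slack=7)
Line 6: ['distance', 'ocean'] (min_width=14, slack=1)
Line 7: ['we', 'page', 'we', 'was'] (min_width=14, slack=1)
Line 8: ['house', 'or'] (min_width=8, slack=7)

Answer: |bread dirty    |
|absolute laser |
|page version I |
|segment robot  |
|stop new       |
|distance ocean |
|we page we was |
|house or       |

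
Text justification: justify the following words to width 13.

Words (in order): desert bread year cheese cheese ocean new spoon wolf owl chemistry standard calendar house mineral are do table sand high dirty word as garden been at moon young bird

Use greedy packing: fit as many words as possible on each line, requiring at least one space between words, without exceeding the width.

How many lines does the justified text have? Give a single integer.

Line 1: ['desert', 'bread'] (min_width=12, slack=1)
Line 2: ['year', 'cheese'] (min_width=11, slack=2)
Line 3: ['cheese', 'ocean'] (min_width=12, slack=1)
Line 4: ['new', 'spoon'] (min_width=9, slack=4)
Line 5: ['wolf', 'owl'] (min_width=8, slack=5)
Line 6: ['chemistry'] (min_width=9, slack=4)
Line 7: ['standard'] (min_width=8, slack=5)
Line 8: ['calendar'] (min_width=8, slack=5)
Line 9: ['house', 'mineral'] (min_width=13, slack=0)
Line 10: ['are', 'do', 'table'] (min_width=12, slack=1)
Line 11: ['sand', 'high'] (min_width=9, slack=4)
Line 12: ['dirty', 'word', 'as'] (min_width=13, slack=0)
Line 13: ['garden', 'been'] (min_width=11, slack=2)
Line 14: ['at', 'moon', 'young'] (min_width=13, slack=0)
Line 15: ['bird'] (min_width=4, slack=9)
Total lines: 15

Answer: 15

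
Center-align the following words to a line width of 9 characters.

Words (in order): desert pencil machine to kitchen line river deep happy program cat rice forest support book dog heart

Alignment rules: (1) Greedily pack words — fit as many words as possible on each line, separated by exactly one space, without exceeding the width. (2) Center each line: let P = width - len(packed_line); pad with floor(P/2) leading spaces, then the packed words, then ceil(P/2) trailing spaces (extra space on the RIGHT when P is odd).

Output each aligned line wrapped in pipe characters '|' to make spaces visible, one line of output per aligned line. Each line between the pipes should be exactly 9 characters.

Line 1: ['desert'] (min_width=6, slack=3)
Line 2: ['pencil'] (min_width=6, slack=3)
Line 3: ['machine'] (min_width=7, slack=2)
Line 4: ['to'] (min_width=2, slack=7)
Line 5: ['kitchen'] (min_width=7, slack=2)
Line 6: ['line'] (min_width=4, slack=5)
Line 7: ['river'] (min_width=5, slack=4)
Line 8: ['deep'] (min_width=4, slack=5)
Line 9: ['happy'] (min_width=5, slack=4)
Line 10: ['program'] (min_width=7, slack=2)
Line 11: ['cat', 'rice'] (min_width=8, slack=1)
Line 12: ['forest'] (min_width=6, slack=3)
Line 13: ['support'] (min_width=7, slack=2)
Line 14: ['book', 'dog'] (min_width=8, slack=1)
Line 15: ['heart'] (min_width=5, slack=4)

Answer: | desert  |
| pencil  |
| machine |
|   to    |
| kitchen |
|  line   |
|  river  |
|  deep   |
|  happy  |
| program |
|cat rice |
| forest  |
| support |
|book dog |
|  heart  |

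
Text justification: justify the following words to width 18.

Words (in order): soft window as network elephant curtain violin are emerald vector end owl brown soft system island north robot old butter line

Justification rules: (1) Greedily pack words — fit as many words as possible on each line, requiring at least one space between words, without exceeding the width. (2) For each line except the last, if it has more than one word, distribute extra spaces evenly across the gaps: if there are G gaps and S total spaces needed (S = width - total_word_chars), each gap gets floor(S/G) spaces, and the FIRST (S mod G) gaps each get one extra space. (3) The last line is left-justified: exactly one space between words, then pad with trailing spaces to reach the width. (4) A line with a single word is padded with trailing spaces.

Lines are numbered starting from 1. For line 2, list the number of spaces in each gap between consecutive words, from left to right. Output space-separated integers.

Line 1: ['soft', 'window', 'as'] (min_width=14, slack=4)
Line 2: ['network', 'elephant'] (min_width=16, slack=2)
Line 3: ['curtain', 'violin', 'are'] (min_width=18, slack=0)
Line 4: ['emerald', 'vector', 'end'] (min_width=18, slack=0)
Line 5: ['owl', 'brown', 'soft'] (min_width=14, slack=4)
Line 6: ['system', 'island'] (min_width=13, slack=5)
Line 7: ['north', 'robot', 'old'] (min_width=15, slack=3)
Line 8: ['butter', 'line'] (min_width=11, slack=7)

Answer: 3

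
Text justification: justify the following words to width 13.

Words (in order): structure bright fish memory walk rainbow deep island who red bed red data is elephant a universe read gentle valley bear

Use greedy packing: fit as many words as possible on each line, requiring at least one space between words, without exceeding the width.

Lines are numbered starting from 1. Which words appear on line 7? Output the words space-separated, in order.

Answer: data is

Derivation:
Line 1: ['structure'] (min_width=9, slack=4)
Line 2: ['bright', 'fish'] (min_width=11, slack=2)
Line 3: ['memory', 'walk'] (min_width=11, slack=2)
Line 4: ['rainbow', 'deep'] (min_width=12, slack=1)
Line 5: ['island', 'who'] (min_width=10, slack=3)
Line 6: ['red', 'bed', 'red'] (min_width=11, slack=2)
Line 7: ['data', 'is'] (min_width=7, slack=6)
Line 8: ['elephant', 'a'] (min_width=10, slack=3)
Line 9: ['universe', 'read'] (min_width=13, slack=0)
Line 10: ['gentle', 'valley'] (min_width=13, slack=0)
Line 11: ['bear'] (min_width=4, slack=9)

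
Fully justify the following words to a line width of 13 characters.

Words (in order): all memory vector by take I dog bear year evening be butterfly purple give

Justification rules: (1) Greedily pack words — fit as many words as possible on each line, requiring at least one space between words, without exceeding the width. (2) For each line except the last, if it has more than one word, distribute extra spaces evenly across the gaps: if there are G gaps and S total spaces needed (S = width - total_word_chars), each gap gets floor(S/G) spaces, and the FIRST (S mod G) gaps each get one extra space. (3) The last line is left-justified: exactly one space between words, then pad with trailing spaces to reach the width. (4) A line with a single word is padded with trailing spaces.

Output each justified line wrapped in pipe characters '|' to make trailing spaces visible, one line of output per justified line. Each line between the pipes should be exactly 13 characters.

Answer: |all    memory|
|vector     by|
|take   I  dog|
|bear     year|
|evening    be|
|butterfly    |
|purple give  |

Derivation:
Line 1: ['all', 'memory'] (min_width=10, slack=3)
Line 2: ['vector', 'by'] (min_width=9, slack=4)
Line 3: ['take', 'I', 'dog'] (min_width=10, slack=3)
Line 4: ['bear', 'year'] (min_width=9, slack=4)
Line 5: ['evening', 'be'] (min_width=10, slack=3)
Line 6: ['butterfly'] (min_width=9, slack=4)
Line 7: ['purple', 'give'] (min_width=11, slack=2)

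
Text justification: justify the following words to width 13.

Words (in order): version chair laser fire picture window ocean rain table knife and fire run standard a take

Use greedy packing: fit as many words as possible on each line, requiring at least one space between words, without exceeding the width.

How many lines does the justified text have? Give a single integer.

Answer: 9

Derivation:
Line 1: ['version', 'chair'] (min_width=13, slack=0)
Line 2: ['laser', 'fire'] (min_width=10, slack=3)
Line 3: ['picture'] (min_width=7, slack=6)
Line 4: ['window', 'ocean'] (min_width=12, slack=1)
Line 5: ['rain', 'table'] (min_width=10, slack=3)
Line 6: ['knife', 'and'] (min_width=9, slack=4)
Line 7: ['fire', 'run'] (min_width=8, slack=5)
Line 8: ['standard', 'a'] (min_width=10, slack=3)
Line 9: ['take'] (min_width=4, slack=9)
Total lines: 9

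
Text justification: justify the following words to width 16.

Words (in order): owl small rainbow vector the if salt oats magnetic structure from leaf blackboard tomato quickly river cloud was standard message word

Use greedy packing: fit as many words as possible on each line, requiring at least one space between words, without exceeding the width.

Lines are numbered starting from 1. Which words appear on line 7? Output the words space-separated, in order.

Answer: tomato quickly

Derivation:
Line 1: ['owl', 'small'] (min_width=9, slack=7)
Line 2: ['rainbow', 'vector'] (min_width=14, slack=2)
Line 3: ['the', 'if', 'salt', 'oats'] (min_width=16, slack=0)
Line 4: ['magnetic'] (min_width=8, slack=8)
Line 5: ['structure', 'from'] (min_width=14, slack=2)
Line 6: ['leaf', 'blackboard'] (min_width=15, slack=1)
Line 7: ['tomato', 'quickly'] (min_width=14, slack=2)
Line 8: ['river', 'cloud', 'was'] (min_width=15, slack=1)
Line 9: ['standard', 'message'] (min_width=16, slack=0)
Line 10: ['word'] (min_width=4, slack=12)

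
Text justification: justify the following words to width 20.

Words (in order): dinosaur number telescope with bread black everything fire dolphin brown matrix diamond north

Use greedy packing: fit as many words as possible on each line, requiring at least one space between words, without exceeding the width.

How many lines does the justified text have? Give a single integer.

Line 1: ['dinosaur', 'number'] (min_width=15, slack=5)
Line 2: ['telescope', 'with', 'bread'] (min_width=20, slack=0)
Line 3: ['black', 'everything'] (min_width=16, slack=4)
Line 4: ['fire', 'dolphin', 'brown'] (min_width=18, slack=2)
Line 5: ['matrix', 'diamond', 'north'] (min_width=20, slack=0)
Total lines: 5

Answer: 5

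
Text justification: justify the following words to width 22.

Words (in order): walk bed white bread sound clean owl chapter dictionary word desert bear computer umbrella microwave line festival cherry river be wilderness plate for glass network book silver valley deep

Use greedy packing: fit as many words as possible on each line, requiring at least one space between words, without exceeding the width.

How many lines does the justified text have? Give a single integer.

Line 1: ['walk', 'bed', 'white', 'bread'] (min_width=20, slack=2)
Line 2: ['sound', 'clean', 'owl'] (min_width=15, slack=7)
Line 3: ['chapter', 'dictionary'] (min_width=18, slack=4)
Line 4: ['word', 'desert', 'bear'] (min_width=16, slack=6)
Line 5: ['computer', 'umbrella'] (min_width=17, slack=5)
Line 6: ['microwave', 'line'] (min_width=14, slack=8)
Line 7: ['festival', 'cherry', 'river'] (min_width=21, slack=1)
Line 8: ['be', 'wilderness', 'plate'] (min_width=19, slack=3)
Line 9: ['for', 'glass', 'network', 'book'] (min_width=22, slack=0)
Line 10: ['silver', 'valley', 'deep'] (min_width=18, slack=4)
Total lines: 10

Answer: 10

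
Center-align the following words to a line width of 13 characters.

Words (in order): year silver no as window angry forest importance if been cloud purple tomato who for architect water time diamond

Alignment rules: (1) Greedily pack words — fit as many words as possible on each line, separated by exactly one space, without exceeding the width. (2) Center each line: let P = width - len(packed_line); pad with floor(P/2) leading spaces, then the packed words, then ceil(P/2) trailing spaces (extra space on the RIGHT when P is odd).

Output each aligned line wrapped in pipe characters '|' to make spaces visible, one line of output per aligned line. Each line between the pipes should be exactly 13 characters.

Answer: | year silver |
|no as window |
|angry forest |
|importance if|
| been cloud  |
|purple tomato|
|   who for   |
|  architect  |
| water time  |
|   diamond   |

Derivation:
Line 1: ['year', 'silver'] (min_width=11, slack=2)
Line 2: ['no', 'as', 'window'] (min_width=12, slack=1)
Line 3: ['angry', 'forest'] (min_width=12, slack=1)
Line 4: ['importance', 'if'] (min_width=13, slack=0)
Line 5: ['been', 'cloud'] (min_width=10, slack=3)
Line 6: ['purple', 'tomato'] (min_width=13, slack=0)
Line 7: ['who', 'for'] (min_width=7, slack=6)
Line 8: ['architect'] (min_width=9, slack=4)
Line 9: ['water', 'time'] (min_width=10, slack=3)
Line 10: ['diamond'] (min_width=7, slack=6)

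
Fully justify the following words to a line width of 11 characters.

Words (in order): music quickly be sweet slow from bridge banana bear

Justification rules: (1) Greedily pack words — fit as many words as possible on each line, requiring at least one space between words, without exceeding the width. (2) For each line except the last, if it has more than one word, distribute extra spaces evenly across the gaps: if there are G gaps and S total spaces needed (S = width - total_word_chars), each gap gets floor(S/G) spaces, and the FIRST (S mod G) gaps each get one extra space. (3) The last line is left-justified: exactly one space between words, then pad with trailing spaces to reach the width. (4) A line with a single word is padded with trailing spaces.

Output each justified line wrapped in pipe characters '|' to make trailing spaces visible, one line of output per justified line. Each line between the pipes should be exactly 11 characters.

Line 1: ['music'] (min_width=5, slack=6)
Line 2: ['quickly', 'be'] (min_width=10, slack=1)
Line 3: ['sweet', 'slow'] (min_width=10, slack=1)
Line 4: ['from', 'bridge'] (min_width=11, slack=0)
Line 5: ['banana', 'bear'] (min_width=11, slack=0)

Answer: |music      |
|quickly  be|
|sweet  slow|
|from bridge|
|banana bear|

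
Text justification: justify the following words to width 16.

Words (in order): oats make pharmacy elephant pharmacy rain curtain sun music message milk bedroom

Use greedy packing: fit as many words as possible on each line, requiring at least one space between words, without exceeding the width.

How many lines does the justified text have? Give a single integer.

Line 1: ['oats', 'make'] (min_width=9, slack=7)
Line 2: ['pharmacy'] (min_width=8, slack=8)
Line 3: ['elephant'] (min_width=8, slack=8)
Line 4: ['pharmacy', 'rain'] (min_width=13, slack=3)
Line 5: ['curtain', 'sun'] (min_width=11, slack=5)
Line 6: ['music', 'message'] (min_width=13, slack=3)
Line 7: ['milk', 'bedroom'] (min_width=12, slack=4)
Total lines: 7

Answer: 7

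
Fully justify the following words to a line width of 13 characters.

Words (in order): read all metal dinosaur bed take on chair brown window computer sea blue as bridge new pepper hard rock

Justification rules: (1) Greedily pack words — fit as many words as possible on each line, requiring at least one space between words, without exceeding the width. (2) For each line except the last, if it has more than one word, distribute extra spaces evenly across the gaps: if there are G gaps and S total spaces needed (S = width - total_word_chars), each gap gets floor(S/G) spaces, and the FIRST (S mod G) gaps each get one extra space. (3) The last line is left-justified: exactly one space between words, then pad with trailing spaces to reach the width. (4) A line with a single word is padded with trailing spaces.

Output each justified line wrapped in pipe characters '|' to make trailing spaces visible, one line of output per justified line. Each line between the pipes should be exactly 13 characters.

Answer: |read      all|
|metal        |
|dinosaur  bed|
|take on chair|
|brown  window|
|computer  sea|
|blue       as|
|bridge    new|
|pepper   hard|
|rock         |

Derivation:
Line 1: ['read', 'all'] (min_width=8, slack=5)
Line 2: ['metal'] (min_width=5, slack=8)
Line 3: ['dinosaur', 'bed'] (min_width=12, slack=1)
Line 4: ['take', 'on', 'chair'] (min_width=13, slack=0)
Line 5: ['brown', 'window'] (min_width=12, slack=1)
Line 6: ['computer', 'sea'] (min_width=12, slack=1)
Line 7: ['blue', 'as'] (min_width=7, slack=6)
Line 8: ['bridge', 'new'] (min_width=10, slack=3)
Line 9: ['pepper', 'hard'] (min_width=11, slack=2)
Line 10: ['rock'] (min_width=4, slack=9)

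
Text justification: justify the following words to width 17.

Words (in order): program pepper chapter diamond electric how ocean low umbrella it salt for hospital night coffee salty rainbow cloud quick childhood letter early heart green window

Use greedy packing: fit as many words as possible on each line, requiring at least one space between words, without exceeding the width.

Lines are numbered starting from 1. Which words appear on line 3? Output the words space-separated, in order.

Answer: electric how

Derivation:
Line 1: ['program', 'pepper'] (min_width=14, slack=3)
Line 2: ['chapter', 'diamond'] (min_width=15, slack=2)
Line 3: ['electric', 'how'] (min_width=12, slack=5)
Line 4: ['ocean', 'low'] (min_width=9, slack=8)
Line 5: ['umbrella', 'it', 'salt'] (min_width=16, slack=1)
Line 6: ['for', 'hospital'] (min_width=12, slack=5)
Line 7: ['night', 'coffee'] (min_width=12, slack=5)
Line 8: ['salty', 'rainbow'] (min_width=13, slack=4)
Line 9: ['cloud', 'quick'] (min_width=11, slack=6)
Line 10: ['childhood', 'letter'] (min_width=16, slack=1)
Line 11: ['early', 'heart', 'green'] (min_width=17, slack=0)
Line 12: ['window'] (min_width=6, slack=11)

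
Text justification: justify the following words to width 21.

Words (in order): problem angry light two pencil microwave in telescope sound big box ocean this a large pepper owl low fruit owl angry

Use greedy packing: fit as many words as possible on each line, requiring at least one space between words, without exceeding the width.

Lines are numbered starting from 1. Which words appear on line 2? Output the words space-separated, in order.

Answer: two pencil microwave

Derivation:
Line 1: ['problem', 'angry', 'light'] (min_width=19, slack=2)
Line 2: ['two', 'pencil', 'microwave'] (min_width=20, slack=1)
Line 3: ['in', 'telescope', 'sound'] (min_width=18, slack=3)
Line 4: ['big', 'box', 'ocean', 'this', 'a'] (min_width=20, slack=1)
Line 5: ['large', 'pepper', 'owl', 'low'] (min_width=20, slack=1)
Line 6: ['fruit', 'owl', 'angry'] (min_width=15, slack=6)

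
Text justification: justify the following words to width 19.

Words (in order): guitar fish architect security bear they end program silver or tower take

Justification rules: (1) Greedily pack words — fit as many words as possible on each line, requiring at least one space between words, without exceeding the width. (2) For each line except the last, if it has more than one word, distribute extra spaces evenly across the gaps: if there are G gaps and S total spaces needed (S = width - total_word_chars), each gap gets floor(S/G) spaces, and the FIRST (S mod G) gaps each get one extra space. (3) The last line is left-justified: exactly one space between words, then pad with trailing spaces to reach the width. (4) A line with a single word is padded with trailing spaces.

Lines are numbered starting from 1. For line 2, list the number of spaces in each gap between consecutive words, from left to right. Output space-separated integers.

Answer: 2

Derivation:
Line 1: ['guitar', 'fish'] (min_width=11, slack=8)
Line 2: ['architect', 'security'] (min_width=18, slack=1)
Line 3: ['bear', 'they', 'end'] (min_width=13, slack=6)
Line 4: ['program', 'silver', 'or'] (min_width=17, slack=2)
Line 5: ['tower', 'take'] (min_width=10, slack=9)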